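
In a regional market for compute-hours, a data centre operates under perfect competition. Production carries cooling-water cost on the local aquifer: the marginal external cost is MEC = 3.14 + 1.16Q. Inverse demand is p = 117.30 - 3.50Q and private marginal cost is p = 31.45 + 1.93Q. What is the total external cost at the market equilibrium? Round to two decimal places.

Market equilibrium (private): 31.45 + 1.93Q = 117.30 - 3.50Q → Q_m = 15.8103.
Total external cost = ∫₀^{Q_m} (3.14 + 1.16Q) dQ = 3.14×15.8103 + ½×1.16×15.8103² = 194.6244.

194.62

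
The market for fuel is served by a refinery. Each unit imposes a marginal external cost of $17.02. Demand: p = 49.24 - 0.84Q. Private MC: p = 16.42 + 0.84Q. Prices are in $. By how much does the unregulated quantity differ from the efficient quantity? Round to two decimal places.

Market equilibrium (private): 16.42 + 0.84Q = 49.24 - 0.84Q → Q_m = 19.5357.
Social marginal cost = private MC + MEC = 33.44 + 0.84Q.
Set SMC = demand: 33.44 + 0.84Q = 49.24 - 0.84Q → Q* = 9.4048.
Gap = |19.5357 − 9.4048| = 10.1309.

10.13 units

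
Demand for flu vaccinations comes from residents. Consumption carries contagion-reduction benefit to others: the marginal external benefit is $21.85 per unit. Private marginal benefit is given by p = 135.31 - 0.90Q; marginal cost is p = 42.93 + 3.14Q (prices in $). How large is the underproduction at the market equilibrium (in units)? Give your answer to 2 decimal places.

5.41 units

Market equilibrium (private): 42.93 + 3.14Q = 135.31 - 0.90Q → Q_m = 22.8663.
Social marginal benefit = demand + MEB = 157.16 - 0.90Q.
Set SMB = MC: 157.16 - 0.90Q = 42.93 + 3.14Q → Q* = 28.2748.
Gap = |22.8663 − 28.2748| = 5.4085.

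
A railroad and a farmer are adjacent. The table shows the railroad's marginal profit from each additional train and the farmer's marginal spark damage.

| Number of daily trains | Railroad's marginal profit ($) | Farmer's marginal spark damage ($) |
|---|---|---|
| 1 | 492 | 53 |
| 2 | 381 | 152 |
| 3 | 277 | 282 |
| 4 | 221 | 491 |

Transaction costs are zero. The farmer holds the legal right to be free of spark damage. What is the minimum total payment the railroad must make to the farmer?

$205

Efficient level: marginal profit ≥ marginal spark damage through level 2, so k* = 2.
With the farmer holding the right, the railroad must at least compensate total damage at k*: 53 + 152 = 205.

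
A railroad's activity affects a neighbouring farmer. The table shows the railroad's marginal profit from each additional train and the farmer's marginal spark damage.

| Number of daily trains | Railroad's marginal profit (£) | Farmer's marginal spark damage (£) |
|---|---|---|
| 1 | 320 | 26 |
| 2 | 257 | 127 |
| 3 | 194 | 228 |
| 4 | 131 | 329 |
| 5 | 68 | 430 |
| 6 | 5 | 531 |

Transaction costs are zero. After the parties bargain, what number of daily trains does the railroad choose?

2

Bargaining reaches the level where marginal profit last exceeds marginal spark damage.
That holds through level 2 (257 ≥ 127) but not at 3 (194 < 228).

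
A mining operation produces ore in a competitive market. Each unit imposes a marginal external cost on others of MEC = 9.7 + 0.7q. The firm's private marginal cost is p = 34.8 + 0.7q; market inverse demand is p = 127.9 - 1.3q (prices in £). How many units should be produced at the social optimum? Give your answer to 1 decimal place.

Social marginal cost = private MC + MEC = 44.5 + 1.4q.
Set SMC = demand: 44.5 + 1.4q = 127.9 - 1.3q → q* = 30.8889.

q* = 30.9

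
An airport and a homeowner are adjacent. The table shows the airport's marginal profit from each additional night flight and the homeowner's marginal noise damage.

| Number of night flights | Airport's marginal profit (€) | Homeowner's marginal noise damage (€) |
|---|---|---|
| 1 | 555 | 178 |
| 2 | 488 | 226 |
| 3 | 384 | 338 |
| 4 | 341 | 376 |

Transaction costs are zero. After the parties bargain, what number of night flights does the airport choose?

3

Bargaining reaches the level where marginal profit last exceeds marginal noise damage.
That holds through level 3 (384 ≥ 338) but not at 4 (341 < 376).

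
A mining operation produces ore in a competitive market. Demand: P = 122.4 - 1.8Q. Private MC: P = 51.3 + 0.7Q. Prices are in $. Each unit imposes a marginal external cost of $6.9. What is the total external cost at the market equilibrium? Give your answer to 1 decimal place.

$196.2

Market equilibrium (private): 51.3 + 0.7Q = 122.4 - 1.8Q → Q_m = 28.4400.
Total external cost = MEC × Q_m = 6.9 × 28.4400 = 196.2360.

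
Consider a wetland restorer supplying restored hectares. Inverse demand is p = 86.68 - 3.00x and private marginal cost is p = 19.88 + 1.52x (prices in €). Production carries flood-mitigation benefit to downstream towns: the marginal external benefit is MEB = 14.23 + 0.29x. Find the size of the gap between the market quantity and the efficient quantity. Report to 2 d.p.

Market equilibrium (private): 19.88 + 1.52x = 86.68 - 3.00x → x_m = 14.7788.
Social marginal cost = private MC − MEB = 5.65 + 1.23x.
Set SMC = demand: 5.65 + 1.23x = 86.68 - 3.00x → x* = 19.1560.
Gap = |14.7788 − 19.1560| = 4.3772.

4.38 units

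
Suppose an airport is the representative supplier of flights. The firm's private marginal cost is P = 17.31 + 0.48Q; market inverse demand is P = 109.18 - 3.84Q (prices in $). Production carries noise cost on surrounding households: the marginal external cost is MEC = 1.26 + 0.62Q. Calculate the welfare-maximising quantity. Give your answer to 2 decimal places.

Q* = 18.34

Social marginal cost = private MC + MEC = 18.57 + 1.10Q.
Set SMC = demand: 18.57 + 1.10Q = 109.18 - 3.84Q → Q* = 18.3421.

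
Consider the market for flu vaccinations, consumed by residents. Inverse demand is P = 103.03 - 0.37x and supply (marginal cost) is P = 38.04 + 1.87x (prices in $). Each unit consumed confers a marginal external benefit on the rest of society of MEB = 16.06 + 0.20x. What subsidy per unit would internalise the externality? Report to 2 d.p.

subsidy = $24.01 per unit

Social marginal benefit = demand + MEB = 119.09 - 0.17x.
Set SMB = MC: 119.09 - 0.17x = 38.04 + 1.87x → x* = 39.7304.
The Pigouvian subsidy equals MEB at x*: 16.06 + 0.20×39.7304 = 24.0061.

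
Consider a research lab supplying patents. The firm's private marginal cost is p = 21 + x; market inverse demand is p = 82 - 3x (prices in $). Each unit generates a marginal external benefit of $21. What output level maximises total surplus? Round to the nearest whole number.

Social marginal cost = private MC − MEB = 0 + x.
Set SMC = demand: 0 + x = 82 - 3x → x* = 20.5000.

x* = 21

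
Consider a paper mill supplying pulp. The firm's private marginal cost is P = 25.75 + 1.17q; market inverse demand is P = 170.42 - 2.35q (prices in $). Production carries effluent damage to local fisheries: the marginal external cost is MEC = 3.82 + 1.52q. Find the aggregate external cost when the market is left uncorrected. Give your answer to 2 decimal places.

$1440.76

Market equilibrium (private): 25.75 + 1.17q = 170.42 - 2.35q → q_m = 41.0994.
Total external cost = ∫₀^{q_m} (3.82 + 1.52q) dq = 3.82×41.0994 + ½×1.52×41.0994² = 1440.7618.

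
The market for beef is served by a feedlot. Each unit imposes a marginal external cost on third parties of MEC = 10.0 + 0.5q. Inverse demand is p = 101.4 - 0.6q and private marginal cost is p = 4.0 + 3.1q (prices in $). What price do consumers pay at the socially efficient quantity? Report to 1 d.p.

Social marginal cost = private MC + MEC = 14.0 + 3.6q.
Set SMC = demand: 14.0 + 3.6q = 101.4 - 0.6q → q* = 20.8095.
Consumer price on the demand curve at q*: 101.4 − 0.6×20.8095 = 88.9143.

P = $88.9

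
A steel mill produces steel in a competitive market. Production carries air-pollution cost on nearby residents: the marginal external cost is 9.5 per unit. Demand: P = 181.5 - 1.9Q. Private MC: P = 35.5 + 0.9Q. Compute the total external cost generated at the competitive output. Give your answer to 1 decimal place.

495.4

Market equilibrium (private): 35.5 + 0.9Q = 181.5 - 1.9Q → Q_m = 52.1429.
Total external cost = MEC × Q_m = 9.5 × 52.1429 = 495.3576.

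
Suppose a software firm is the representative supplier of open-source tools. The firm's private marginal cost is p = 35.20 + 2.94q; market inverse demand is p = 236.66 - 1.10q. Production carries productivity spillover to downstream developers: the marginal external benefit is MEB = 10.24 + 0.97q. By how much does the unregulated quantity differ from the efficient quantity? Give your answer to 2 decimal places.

Market equilibrium (private): 35.20 + 2.94q = 236.66 - 1.10q → q_m = 49.8663.
Social marginal cost = private MC − MEB = 24.96 + 1.97q.
Set SMC = demand: 24.96 + 1.97q = 236.66 - 1.10q → q* = 68.9577.
Gap = |49.8663 − 68.9577| = 19.0914.

19.09 units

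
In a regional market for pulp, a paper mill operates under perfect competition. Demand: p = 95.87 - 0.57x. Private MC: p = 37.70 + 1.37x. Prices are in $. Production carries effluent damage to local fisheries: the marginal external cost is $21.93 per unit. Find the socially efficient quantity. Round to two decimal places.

Social marginal cost = private MC + MEC = 59.63 + 1.37x.
Set SMC = demand: 59.63 + 1.37x = 95.87 - 0.57x → x* = 18.6804.

x* = 18.68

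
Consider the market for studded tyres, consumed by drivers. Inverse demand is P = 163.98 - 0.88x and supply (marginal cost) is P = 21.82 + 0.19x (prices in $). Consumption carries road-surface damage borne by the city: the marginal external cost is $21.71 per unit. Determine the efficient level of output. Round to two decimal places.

x* = 112.57

Social marginal benefit = demand − MEC = 142.27 - 0.88x.
Set SMB = MC: 142.27 - 0.88x = 21.82 + 0.19x → x* = 112.5701.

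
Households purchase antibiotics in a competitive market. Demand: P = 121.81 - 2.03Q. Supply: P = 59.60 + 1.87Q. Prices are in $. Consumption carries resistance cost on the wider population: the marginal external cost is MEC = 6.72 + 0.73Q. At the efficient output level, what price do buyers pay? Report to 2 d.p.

P = $97.48

Social marginal benefit = demand − MEC = 115.09 - 2.76Q.
Set SMB = MC: 115.09 - 2.76Q = 59.60 + 1.87Q → Q* = 11.9849.
Consumer price on the demand curve at Q*: 121.81 − 2.03×11.9849 = 97.4807.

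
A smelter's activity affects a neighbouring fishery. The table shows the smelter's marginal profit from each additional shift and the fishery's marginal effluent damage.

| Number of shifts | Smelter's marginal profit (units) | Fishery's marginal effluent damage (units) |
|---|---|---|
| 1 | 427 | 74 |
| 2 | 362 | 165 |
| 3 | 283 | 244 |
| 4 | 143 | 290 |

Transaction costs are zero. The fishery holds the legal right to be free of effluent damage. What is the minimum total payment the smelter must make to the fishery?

Efficient level: marginal profit ≥ marginal effluent damage through level 3, so k* = 3.
With the fishery holding the right, the smelter must at least compensate total damage at k*: 74 + 165 + 244 = 483.

483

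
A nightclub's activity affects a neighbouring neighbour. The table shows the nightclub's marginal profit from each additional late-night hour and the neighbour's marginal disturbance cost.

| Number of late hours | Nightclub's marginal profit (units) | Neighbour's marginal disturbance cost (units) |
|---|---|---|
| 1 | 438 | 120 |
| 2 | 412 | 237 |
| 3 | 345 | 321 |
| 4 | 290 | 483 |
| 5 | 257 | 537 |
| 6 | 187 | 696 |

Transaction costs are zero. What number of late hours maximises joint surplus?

3

Bargaining reaches the level where marginal profit last exceeds marginal disturbance cost.
That holds through level 3 (345 ≥ 321) but not at 4 (290 < 483).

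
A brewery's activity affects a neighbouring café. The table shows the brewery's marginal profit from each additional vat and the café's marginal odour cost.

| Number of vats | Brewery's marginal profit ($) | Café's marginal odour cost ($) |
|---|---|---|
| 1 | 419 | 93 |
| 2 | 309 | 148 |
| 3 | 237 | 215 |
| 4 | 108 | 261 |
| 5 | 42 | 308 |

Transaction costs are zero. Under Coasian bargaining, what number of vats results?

3

Bargaining reaches the level where marginal profit last exceeds marginal odour cost.
That holds through level 3 (237 ≥ 215) but not at 4 (108 < 261).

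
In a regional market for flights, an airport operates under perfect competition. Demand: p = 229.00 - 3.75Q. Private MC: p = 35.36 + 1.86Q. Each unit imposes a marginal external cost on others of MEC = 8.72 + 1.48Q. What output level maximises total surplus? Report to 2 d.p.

Q* = 26.08

Social marginal cost = private MC + MEC = 44.08 + 3.34Q.
Set SMC = demand: 44.08 + 3.34Q = 229.00 - 3.75Q → Q* = 26.0818.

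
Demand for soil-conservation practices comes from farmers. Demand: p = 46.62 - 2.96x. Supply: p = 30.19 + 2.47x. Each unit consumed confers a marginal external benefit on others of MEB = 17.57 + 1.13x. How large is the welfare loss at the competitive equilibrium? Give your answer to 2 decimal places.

Market equilibrium (private): 30.19 + 2.47x = 46.62 - 2.96x → x_m = 3.0258.
Social marginal benefit = demand + MEB = 64.19 - 1.83x.
Set SMB = MC: 64.19 - 1.83x = 30.19 + 2.47x → x* = 7.9070.
The welfare-loss triangle has base |x_m − x*| and height MEB(x_m) (the vertical gap between SMB and MC is zero at x* and MEB at x_m).
DWL = ½ × 4.8812 × 20.9891 = 51.2260.

DWL = 51.23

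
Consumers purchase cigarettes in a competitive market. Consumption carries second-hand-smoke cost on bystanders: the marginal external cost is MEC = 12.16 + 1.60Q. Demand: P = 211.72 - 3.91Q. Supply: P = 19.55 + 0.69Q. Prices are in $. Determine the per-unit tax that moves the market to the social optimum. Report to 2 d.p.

Social marginal benefit = demand − MEC = 199.56 - 5.51Q.
Set SMB = MC: 199.56 - 5.51Q = 19.55 + 0.69Q → Q* = 29.0339.
The Pigouvian tax equals MEC at Q*: 12.16 + 1.60×29.0339 = 58.6142.

tax = $58.61 per unit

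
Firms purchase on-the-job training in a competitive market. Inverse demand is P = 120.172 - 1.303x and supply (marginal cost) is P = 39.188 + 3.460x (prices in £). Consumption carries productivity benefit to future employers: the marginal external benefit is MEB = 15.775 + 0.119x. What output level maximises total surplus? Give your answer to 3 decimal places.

Social marginal benefit = demand + MEB = 135.947 - 1.184x.
Set SMB = MC: 135.947 - 1.184x = 39.188 + 3.460x → x* = 20.8353.

x* = 20.835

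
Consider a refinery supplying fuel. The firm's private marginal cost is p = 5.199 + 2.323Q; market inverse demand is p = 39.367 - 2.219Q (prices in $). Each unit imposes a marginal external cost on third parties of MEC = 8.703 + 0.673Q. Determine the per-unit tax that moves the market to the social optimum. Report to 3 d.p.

tax = $11.989 per unit

Social marginal cost = private MC + MEC = 13.902 + 2.996Q.
Set SMC = demand: 13.902 + 2.996Q = 39.367 - 2.219Q → Q* = 4.8830.
The Pigouvian tax equals MEC at Q*: 8.703 + 0.673×4.8830 = 11.9893.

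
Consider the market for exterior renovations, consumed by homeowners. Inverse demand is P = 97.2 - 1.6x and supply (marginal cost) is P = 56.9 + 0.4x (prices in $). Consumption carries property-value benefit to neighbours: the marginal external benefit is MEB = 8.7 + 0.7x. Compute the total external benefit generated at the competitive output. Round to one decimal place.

Market equilibrium (private): 56.9 + 0.4x = 97.2 - 1.6x → x_m = 20.1500.
Total external benefit = ∫₀^{x_m} (8.7 + 0.7x) dx = 8.7×20.1500 + ½×0.7×20.1500² = 317.4129.

$317.4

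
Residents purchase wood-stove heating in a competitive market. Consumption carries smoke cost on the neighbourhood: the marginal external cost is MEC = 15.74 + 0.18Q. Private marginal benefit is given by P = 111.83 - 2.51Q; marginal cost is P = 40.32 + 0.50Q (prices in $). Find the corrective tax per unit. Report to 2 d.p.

tax = $18.89 per unit

Social marginal benefit = demand − MEC = 96.09 - 2.69Q.
Set SMB = MC: 96.09 - 2.69Q = 40.32 + 0.50Q → Q* = 17.4828.
The Pigouvian tax equals MEC at Q*: 15.74 + 0.18×17.4828 = 18.8869.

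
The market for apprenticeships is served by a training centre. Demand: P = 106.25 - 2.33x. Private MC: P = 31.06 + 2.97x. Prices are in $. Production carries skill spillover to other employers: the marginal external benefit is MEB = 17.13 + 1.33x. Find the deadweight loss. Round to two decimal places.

DWL = $163.21

Market equilibrium (private): 31.06 + 2.97x = 106.25 - 2.33x → x_m = 14.1868.
Social marginal cost = private MC − MEB = 13.93 + 1.64x.
Set SMC = demand: 13.93 + 1.64x = 106.25 - 2.33x → x* = 23.2544.
Height of the DWL triangle at x_m is demand(x_m) − SMC(x_m) = MEB(x_m) = 35.9984.
DWL = ½ × 9.0676 × 35.9984 = 163.2095.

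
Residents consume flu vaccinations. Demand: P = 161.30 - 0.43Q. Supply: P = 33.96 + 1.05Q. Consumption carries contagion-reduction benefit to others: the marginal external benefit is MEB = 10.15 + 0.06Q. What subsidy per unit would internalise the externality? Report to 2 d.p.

Social marginal benefit = demand + MEB = 171.45 - 0.37Q.
Set SMB = MC: 171.45 - 0.37Q = 33.96 + 1.05Q → Q* = 96.8239.
The Pigouvian subsidy equals MEB at Q*: 10.15 + 0.06×96.8239 = 15.9594.

subsidy = 15.96 per unit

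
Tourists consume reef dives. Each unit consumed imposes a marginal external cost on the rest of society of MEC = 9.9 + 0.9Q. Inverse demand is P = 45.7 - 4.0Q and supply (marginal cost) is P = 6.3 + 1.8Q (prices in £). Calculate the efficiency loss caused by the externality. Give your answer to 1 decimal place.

Market equilibrium (private): 6.3 + 1.8Q = 45.7 - 4.0Q → Q_m = 6.7931.
Social marginal benefit = demand − MEC = 35.8 - 4.9Q.
Set SMB = MC: 35.8 - 4.9Q = 6.3 + 1.8Q → Q* = 4.4030.
The loss is the area between SMB and MC from Q* to Q_m; with linear curves that's a triangle of height MEC(Q_m).
DWL = ½ × 2.3901 × 16.0138 = 19.1373.

DWL = £19.1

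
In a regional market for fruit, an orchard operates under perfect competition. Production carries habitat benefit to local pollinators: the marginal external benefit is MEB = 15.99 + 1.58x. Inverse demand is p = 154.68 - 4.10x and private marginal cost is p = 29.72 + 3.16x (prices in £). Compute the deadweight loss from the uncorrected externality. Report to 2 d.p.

Market equilibrium (private): 29.72 + 3.16x = 154.68 - 4.10x → x_m = 17.2121.
Social marginal cost = private MC − MEB = 13.73 + 1.58x.
Set SMC = demand: 13.73 + 1.58x = 154.68 - 4.10x → x* = 24.8151.
Height of the DWL triangle at x_m is demand(x_m) − SMC(x_m) = MEB(x_m) = 43.1852.
DWL = ½ × 7.6030 × 43.1852 = 164.1685.

DWL = £164.17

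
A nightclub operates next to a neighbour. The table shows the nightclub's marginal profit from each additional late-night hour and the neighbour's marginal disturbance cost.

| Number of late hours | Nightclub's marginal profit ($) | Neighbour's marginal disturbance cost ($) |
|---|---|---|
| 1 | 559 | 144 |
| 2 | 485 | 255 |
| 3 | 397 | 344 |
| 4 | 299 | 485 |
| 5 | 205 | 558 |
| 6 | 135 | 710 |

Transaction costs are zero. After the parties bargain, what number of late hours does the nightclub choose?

Bargaining reaches the level where marginal profit last exceeds marginal disturbance cost.
That holds through level 3 (397 ≥ 344) but not at 4 (299 < 485).

3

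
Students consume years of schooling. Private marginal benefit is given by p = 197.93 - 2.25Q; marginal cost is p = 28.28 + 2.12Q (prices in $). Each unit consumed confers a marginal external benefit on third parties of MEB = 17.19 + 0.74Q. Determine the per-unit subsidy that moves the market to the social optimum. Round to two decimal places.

Social marginal benefit = demand + MEB = 215.12 - 1.51Q.
Set SMB = MC: 215.12 - 1.51Q = 28.28 + 2.12Q → Q* = 51.4711.
The Pigouvian subsidy equals MEB at Q*: 17.19 + 0.74×51.4711 = 55.2786.

subsidy = $55.28 per unit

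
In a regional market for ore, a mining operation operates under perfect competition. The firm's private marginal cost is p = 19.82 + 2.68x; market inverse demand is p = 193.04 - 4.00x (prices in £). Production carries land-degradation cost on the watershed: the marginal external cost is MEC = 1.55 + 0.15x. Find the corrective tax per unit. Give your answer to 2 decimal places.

Social marginal cost = private MC + MEC = 21.37 + 2.83x.
Set SMC = demand: 21.37 + 2.83x = 193.04 - 4.00x → x* = 25.1347.
The Pigouvian tax equals MEC at x*: 1.55 + 0.15×25.1347 = 5.3202.

tax = £5.32 per unit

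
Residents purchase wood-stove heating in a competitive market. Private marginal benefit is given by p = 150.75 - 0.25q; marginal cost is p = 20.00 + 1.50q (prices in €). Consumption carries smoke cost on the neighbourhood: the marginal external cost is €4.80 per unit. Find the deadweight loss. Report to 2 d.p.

Market equilibrium (private): 20.00 + 1.50q = 150.75 - 0.25q → q_m = 74.7143.
Social marginal benefit = demand − MEC = 145.95 - 0.25q.
Set SMB = MC: 145.95 - 0.25q = 20.00 + 1.50q → q* = 71.9714.
Height of the DWL triangle at q_m is MC(q_m) − SMB(q_m) = MEC(q_m) = 4.8000.
DWL = ½ × 2.7429 × 4.8000 = 6.5830.

DWL = €6.58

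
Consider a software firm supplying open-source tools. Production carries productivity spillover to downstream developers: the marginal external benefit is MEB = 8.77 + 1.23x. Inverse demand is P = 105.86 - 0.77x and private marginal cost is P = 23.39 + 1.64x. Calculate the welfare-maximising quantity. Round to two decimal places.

x* = 77.32

Social marginal cost = private MC − MEB = 14.62 + 0.41x.
Set SMC = demand: 14.62 + 0.41x = 105.86 - 0.77x → x* = 77.3220.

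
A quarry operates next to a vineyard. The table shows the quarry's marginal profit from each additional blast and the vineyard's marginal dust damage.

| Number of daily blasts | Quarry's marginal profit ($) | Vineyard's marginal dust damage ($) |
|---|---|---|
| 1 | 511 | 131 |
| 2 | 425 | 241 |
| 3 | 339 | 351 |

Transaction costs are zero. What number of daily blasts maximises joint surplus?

Bargaining reaches the level where marginal profit last exceeds marginal dust damage.
That holds through level 2 (425 ≥ 241) but not at 3 (339 < 351).

2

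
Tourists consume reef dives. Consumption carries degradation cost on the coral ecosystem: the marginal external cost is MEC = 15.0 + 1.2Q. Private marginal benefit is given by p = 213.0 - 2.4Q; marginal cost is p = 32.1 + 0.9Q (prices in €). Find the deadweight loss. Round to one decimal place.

DWL = €725.1

Market equilibrium (private): 32.1 + 0.9Q = 213.0 - 2.4Q → Q_m = 54.8182.
Social marginal benefit = demand − MEC = 198.0 - 3.6Q.
Set SMB = MC: 198.0 - 3.6Q = 32.1 + 0.9Q → Q* = 36.8667.
Height of the DWL triangle at Q_m is MC(Q_m) − SMB(Q_m) = MEC(Q_m) = 80.7818.
DWL = ½ × 17.9515 × 80.7818 = 725.0772.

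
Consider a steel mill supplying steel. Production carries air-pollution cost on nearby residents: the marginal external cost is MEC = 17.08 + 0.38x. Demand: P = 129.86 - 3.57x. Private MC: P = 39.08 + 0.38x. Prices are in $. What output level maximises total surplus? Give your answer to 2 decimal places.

x* = 17.02

Social marginal cost = private MC + MEC = 56.16 + 0.76x.
Set SMC = demand: 56.16 + 0.76x = 129.86 - 3.57x → x* = 17.0208.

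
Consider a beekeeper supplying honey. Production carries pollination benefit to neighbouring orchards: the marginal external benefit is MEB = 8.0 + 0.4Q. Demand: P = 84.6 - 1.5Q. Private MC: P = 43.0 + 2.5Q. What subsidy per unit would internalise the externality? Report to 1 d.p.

Social marginal cost = private MC − MEB = 35.0 + 2.1Q.
Set SMC = demand: 35.0 + 2.1Q = 84.6 - 1.5Q → Q* = 13.7778.
The Pigouvian subsidy equals MEB at Q*: 8.0 + 0.4×13.7778 = 13.5111.

subsidy = 13.5 per unit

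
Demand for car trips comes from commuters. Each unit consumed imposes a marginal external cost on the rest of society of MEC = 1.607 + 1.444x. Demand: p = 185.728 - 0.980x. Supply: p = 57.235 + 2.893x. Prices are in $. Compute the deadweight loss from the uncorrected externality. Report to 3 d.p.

Market equilibrium (private): 57.235 + 2.893x = 185.728 - 0.980x → x_m = 33.1766.
Social marginal benefit = demand − MEC = 184.121 - 2.424x.
Set SMB = MC: 184.121 - 2.424x = 57.235 + 2.893x → x* = 23.8642.
The welfare-loss triangle has base |x_m − x*| and height MEC(x_m) (the vertical gap between SMB and MC is zero at x* and MEC at x_m).
DWL = ½ × 9.3124 × 49.5140 = 230.5471.

DWL = $230.547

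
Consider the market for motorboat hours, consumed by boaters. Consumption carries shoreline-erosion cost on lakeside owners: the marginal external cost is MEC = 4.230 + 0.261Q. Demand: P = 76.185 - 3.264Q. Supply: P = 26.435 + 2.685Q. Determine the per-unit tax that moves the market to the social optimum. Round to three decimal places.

Social marginal benefit = demand − MEC = 71.955 - 3.525Q.
Set SMB = MC: 71.955 - 3.525Q = 26.435 + 2.685Q → Q* = 7.3301.
The Pigouvian tax equals MEC at Q*: 4.230 + 0.261×7.3301 = 6.1432.

tax = 6.143 per unit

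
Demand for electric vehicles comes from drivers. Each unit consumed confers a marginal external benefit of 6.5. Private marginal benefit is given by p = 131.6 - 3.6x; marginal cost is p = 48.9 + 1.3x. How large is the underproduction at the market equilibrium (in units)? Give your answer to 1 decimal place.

1.3 units

Market equilibrium (private): 48.9 + 1.3x = 131.6 - 3.6x → x_m = 16.8776.
Social marginal benefit = demand + MEB = 138.1 - 3.6x.
Set SMB = MC: 138.1 - 3.6x = 48.9 + 1.3x → x* = 18.2041.
Gap = |16.8776 − 18.2041| = 1.3265.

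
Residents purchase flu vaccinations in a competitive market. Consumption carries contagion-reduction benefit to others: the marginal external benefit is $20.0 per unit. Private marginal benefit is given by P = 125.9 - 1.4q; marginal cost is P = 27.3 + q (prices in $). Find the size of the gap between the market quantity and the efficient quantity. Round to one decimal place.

Market equilibrium (private): 27.3 + q = 125.9 - 1.4q → q_m = 41.0833.
Social marginal benefit = demand + MEB = 145.9 - 1.4q.
Set SMB = MC: 145.9 - 1.4q = 27.3 + q → q* = 49.4167.
Gap = |41.0833 − 49.4167| = 8.3334.

8.3 units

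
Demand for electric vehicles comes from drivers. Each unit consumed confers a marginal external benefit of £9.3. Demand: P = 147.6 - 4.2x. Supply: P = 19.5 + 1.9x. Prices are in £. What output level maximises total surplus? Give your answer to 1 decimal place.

Social marginal benefit = demand + MEB = 156.9 - 4.2x.
Set SMB = MC: 156.9 - 4.2x = 19.5 + 1.9x → x* = 22.5246.

x* = 22.5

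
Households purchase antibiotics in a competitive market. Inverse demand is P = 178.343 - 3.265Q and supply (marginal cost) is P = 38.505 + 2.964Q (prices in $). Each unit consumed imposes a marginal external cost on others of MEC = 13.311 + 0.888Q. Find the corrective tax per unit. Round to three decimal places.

tax = $29.098 per unit

Social marginal benefit = demand − MEC = 165.032 - 4.153Q.
Set SMB = MC: 165.032 - 4.153Q = 38.505 + 2.964Q → Q* = 17.7781.
The Pigouvian tax equals MEC at Q*: 13.311 + 0.888×17.7781 = 29.0980.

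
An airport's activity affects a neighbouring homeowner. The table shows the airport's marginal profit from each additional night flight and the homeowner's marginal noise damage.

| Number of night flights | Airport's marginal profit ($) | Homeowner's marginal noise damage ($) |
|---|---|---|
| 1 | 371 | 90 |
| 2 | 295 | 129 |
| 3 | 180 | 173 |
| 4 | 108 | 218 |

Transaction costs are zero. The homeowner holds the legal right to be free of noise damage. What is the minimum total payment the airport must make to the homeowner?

$392

Efficient level: marginal profit ≥ marginal noise damage through level 3, so k* = 3.
With the homeowner holding the right, the airport must at least compensate total damage at k*: 90 + 129 + 173 = 392.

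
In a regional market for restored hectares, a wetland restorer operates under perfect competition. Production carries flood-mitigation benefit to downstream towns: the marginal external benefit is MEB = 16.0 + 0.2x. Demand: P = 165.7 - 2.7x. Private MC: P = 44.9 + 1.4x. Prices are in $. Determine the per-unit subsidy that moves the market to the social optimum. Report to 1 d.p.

subsidy = $23.0 per unit

Social marginal cost = private MC − MEB = 28.9 + 1.2x.
Set SMC = demand: 28.9 + 1.2x = 165.7 - 2.7x → x* = 35.0769.
The Pigouvian subsidy equals MEB at x*: 16.0 + 0.2×35.0769 = 23.0154.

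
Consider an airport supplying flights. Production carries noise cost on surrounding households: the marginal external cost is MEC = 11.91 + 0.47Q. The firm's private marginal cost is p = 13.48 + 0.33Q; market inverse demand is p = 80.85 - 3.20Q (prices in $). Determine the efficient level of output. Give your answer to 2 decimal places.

Social marginal cost = private MC + MEC = 25.39 + 0.80Q.
Set SMC = demand: 25.39 + 0.80Q = 80.85 - 3.20Q → Q* = 13.8650.

Q* = 13.87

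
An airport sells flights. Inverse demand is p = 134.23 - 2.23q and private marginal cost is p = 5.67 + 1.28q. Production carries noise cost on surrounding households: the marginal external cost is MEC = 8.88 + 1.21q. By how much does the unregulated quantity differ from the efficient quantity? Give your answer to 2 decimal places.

Market equilibrium (private): 5.67 + 1.28q = 134.23 - 2.23q → q_m = 36.6268.
Social marginal cost = private MC + MEC = 14.55 + 2.49q.
Set SMC = demand: 14.55 + 2.49q = 134.23 - 2.23q → q* = 25.3559.
Gap = |36.6268 − 25.3559| = 11.2709.

11.27 units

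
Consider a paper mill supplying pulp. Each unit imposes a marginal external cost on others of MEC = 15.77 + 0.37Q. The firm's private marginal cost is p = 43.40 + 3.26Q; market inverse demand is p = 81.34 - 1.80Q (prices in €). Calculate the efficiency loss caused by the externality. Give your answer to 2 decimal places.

Market equilibrium (private): 43.40 + 3.26Q = 81.34 - 1.80Q → Q_m = 7.4980.
Social marginal cost = private MC + MEC = 59.17 + 3.63Q.
Set SMC = demand: 59.17 + 3.63Q = 81.34 - 1.80Q → Q* = 4.0829.
The loss is the area between SMC and demand from Q* to Q_m; with linear curves that's a triangle of height MEC(Q_m).
DWL = ½ × 3.4151 × 18.5443 = 31.6653.

DWL = €31.67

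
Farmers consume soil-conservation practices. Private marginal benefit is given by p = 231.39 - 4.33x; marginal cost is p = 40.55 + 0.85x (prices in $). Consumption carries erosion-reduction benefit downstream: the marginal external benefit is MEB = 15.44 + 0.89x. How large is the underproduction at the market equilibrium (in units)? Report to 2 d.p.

Market equilibrium (private): 40.55 + 0.85x = 231.39 - 4.33x → x_m = 36.8417.
Social marginal benefit = demand + MEB = 246.83 - 3.44x.
Set SMB = MC: 246.83 - 3.44x = 40.55 + 0.85x → x* = 48.0839.
Gap = |36.8417 − 48.0839| = 11.2422.

11.24 units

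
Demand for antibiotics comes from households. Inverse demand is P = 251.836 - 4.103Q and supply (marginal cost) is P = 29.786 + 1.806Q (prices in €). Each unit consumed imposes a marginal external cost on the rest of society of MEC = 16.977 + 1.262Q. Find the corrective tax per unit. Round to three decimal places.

Social marginal benefit = demand − MEC = 234.859 - 5.365Q.
Set SMB = MC: 234.859 - 5.365Q = 29.786 + 1.806Q → Q* = 28.5975.
The Pigouvian tax equals MEC at Q*: 16.977 + 1.262×28.5975 = 53.0670.

tax = €53.067 per unit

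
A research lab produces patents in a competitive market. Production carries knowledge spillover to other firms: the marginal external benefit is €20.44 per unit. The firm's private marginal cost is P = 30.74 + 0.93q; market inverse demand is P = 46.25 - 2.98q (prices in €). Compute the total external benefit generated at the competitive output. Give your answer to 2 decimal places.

€81.08

Market equilibrium (private): 30.74 + 0.93q = 46.25 - 2.98q → q_m = 3.9668.
Total external benefit = MEB × q_m = 20.44 × 3.9668 = 81.0814.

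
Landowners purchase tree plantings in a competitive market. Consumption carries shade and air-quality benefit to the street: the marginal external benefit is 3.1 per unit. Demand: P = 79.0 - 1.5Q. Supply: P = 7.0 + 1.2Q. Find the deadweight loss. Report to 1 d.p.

DWL = 1.8

Market equilibrium (private): 7.0 + 1.2Q = 79.0 - 1.5Q → Q_m = 26.6667.
Social marginal benefit = demand + MEB = 82.1 - 1.5Q.
Set SMB = MC: 82.1 - 1.5Q = 7.0 + 1.2Q → Q* = 27.8148.
Between Q* and Q_m the wedge SMB − MC runs linearly from 0 to MEB(Q_m), so the loss is a triangle.
DWL = ½ × 1.1481 × 3.1000 = 1.7796.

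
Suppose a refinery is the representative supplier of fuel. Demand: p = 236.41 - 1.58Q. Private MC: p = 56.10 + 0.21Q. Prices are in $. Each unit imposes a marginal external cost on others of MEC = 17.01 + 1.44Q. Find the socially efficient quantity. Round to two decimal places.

Social marginal cost = private MC + MEC = 73.11 + 1.65Q.
Set SMC = demand: 73.11 + 1.65Q = 236.41 - 1.58Q → Q* = 50.5573.

Q* = 50.56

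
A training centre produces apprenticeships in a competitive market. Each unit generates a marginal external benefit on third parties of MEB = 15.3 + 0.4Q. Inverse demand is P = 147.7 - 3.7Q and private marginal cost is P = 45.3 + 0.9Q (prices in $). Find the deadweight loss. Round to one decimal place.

Market equilibrium (private): 45.3 + 0.9Q = 147.7 - 3.7Q → Q_m = 22.2609.
Social marginal cost = private MC − MEB = 30.0 + 0.5Q.
Set SMC = demand: 30.0 + 0.5Q = 147.7 - 3.7Q → Q* = 28.0238.
The welfare-loss triangle has base |Q_m − Q*| and height MEB(Q_m) (the vertical gap between SMC and demand is zero at Q* and MEB at Q_m).
DWL = ½ × 5.7629 × 24.2043 = 69.7435.

DWL = $69.7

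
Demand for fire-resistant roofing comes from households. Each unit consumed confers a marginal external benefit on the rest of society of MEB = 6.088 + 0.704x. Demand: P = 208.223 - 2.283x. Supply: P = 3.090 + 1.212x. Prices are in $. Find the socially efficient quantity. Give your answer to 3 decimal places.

x* = 75.679

Social marginal benefit = demand + MEB = 214.311 - 1.579x.
Set SMB = MC: 214.311 - 1.579x = 3.090 + 1.212x → x* = 75.6793.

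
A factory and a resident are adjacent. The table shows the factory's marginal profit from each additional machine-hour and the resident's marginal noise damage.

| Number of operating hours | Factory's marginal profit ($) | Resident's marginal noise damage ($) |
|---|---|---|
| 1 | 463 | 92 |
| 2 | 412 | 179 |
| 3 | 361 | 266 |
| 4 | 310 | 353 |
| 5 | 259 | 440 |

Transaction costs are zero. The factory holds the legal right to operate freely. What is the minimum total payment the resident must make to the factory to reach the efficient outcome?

Left alone the factory would choose level 5 (marginal profit stays positive).
Efficient level: k* = 3 (marginal profit ≥ marginal noise damage through 3).
The resident must at least cover the factory's forgone profit from cutting 5→3: 310 + 259 = 569.

$569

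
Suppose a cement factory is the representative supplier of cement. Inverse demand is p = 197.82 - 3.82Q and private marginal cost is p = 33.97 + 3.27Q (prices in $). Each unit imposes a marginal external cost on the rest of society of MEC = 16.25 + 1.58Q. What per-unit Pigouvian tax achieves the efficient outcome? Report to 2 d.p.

tax = $43.15 per unit

Social marginal cost = private MC + MEC = 50.22 + 4.85Q.
Set SMC = demand: 50.22 + 4.85Q = 197.82 - 3.82Q → Q* = 17.0242.
The Pigouvian tax equals MEC at Q*: 16.25 + 1.58×17.0242 = 43.1482.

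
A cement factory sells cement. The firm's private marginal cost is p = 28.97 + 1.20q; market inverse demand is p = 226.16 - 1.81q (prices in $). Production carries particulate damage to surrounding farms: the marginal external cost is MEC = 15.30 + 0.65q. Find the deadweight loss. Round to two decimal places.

Market equilibrium (private): 28.97 + 1.20q = 226.16 - 1.81q → q_m = 65.5116.
Social marginal cost = private MC + MEC = 44.27 + 1.85q.
Set SMC = demand: 44.27 + 1.85q = 226.16 - 1.81q → q* = 49.6967.
Between q* and q_m the wedge SMC − demand runs linearly from 0 to MEC(q_m), so the loss is a triangle.
DWL = ½ × 15.8149 × 57.8826 = 457.7038.

DWL = $457.70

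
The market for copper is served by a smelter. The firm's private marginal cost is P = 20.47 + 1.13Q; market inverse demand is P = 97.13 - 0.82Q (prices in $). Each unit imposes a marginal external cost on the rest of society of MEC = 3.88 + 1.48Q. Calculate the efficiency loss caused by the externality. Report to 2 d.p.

Market equilibrium (private): 20.47 + 1.13Q = 97.13 - 0.82Q → Q_m = 39.3128.
Social marginal cost = private MC + MEC = 24.35 + 2.61Q.
Set SMC = demand: 24.35 + 2.61Q = 97.13 - 0.82Q → Q* = 21.2187.
The welfare-loss triangle has base |Q_m − Q*| and height MEC(Q_m) (the vertical gap between SMC and demand is zero at Q* and MEC at Q_m).
DWL = ½ × 18.0941 × 62.0630 = 561.4871.

DWL = $561.49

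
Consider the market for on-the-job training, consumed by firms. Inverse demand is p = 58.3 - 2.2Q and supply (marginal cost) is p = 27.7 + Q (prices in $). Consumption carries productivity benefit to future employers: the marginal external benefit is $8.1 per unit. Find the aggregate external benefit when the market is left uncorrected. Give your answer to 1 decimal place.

Market equilibrium (private): 27.7 + Q = 58.3 - 2.2Q → Q_m = 9.5625.
Total external benefit = MEB × Q_m = 8.1 × 9.5625 = 77.4563.

$77.5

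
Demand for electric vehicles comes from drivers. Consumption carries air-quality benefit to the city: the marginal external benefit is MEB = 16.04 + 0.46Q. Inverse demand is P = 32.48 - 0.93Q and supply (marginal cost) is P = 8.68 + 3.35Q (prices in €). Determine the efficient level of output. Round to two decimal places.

Social marginal benefit = demand + MEB = 48.52 - 0.47Q.
Set SMB = MC: 48.52 - 0.47Q = 8.68 + 3.35Q → Q* = 10.4293.

Q* = 10.43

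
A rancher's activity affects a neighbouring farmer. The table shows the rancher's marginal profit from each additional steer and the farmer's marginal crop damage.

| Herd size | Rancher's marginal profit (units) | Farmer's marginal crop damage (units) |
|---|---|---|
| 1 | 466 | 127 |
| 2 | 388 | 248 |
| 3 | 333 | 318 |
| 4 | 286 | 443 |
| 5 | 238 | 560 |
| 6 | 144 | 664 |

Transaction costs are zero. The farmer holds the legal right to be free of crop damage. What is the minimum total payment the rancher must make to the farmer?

Efficient level: marginal profit ≥ marginal crop damage through level 3, so k* = 3.
With the farmer holding the right, the rancher must at least compensate total damage at k*: 127 + 248 + 318 = 693.

693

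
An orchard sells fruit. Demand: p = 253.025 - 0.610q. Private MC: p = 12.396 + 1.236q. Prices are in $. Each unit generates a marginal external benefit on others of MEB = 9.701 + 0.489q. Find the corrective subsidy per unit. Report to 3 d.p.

Social marginal cost = private MC − MEB = 2.695 + 0.747q.
Set SMC = demand: 2.695 + 0.747q = 253.025 - 0.610q → q* = 184.4731.
The Pigouvian subsidy equals MEB at q*: 9.701 + 0.489×184.4731 = 99.9083.

subsidy = $99.908 per unit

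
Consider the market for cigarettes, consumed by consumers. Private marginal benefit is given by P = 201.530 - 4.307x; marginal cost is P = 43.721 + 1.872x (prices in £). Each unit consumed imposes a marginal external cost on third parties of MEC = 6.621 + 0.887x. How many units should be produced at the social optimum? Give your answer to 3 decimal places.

Social marginal benefit = demand − MEC = 194.909 - 5.194x.
Set SMB = MC: 194.909 - 5.194x = 43.721 + 1.872x → x* = 21.3965.

x* = 21.397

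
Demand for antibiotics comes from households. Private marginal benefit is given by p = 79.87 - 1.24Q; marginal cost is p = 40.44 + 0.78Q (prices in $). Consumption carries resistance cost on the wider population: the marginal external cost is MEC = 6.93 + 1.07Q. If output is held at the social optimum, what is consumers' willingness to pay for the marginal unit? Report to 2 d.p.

Social marginal benefit = demand − MEC = 72.94 - 2.31Q.
Set SMB = MC: 72.94 - 2.31Q = 40.44 + 0.78Q → Q* = 10.5178.
Consumer price on the demand curve at Q*: 79.87 − 1.24×10.5178 = 66.8279.

P = $66.83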